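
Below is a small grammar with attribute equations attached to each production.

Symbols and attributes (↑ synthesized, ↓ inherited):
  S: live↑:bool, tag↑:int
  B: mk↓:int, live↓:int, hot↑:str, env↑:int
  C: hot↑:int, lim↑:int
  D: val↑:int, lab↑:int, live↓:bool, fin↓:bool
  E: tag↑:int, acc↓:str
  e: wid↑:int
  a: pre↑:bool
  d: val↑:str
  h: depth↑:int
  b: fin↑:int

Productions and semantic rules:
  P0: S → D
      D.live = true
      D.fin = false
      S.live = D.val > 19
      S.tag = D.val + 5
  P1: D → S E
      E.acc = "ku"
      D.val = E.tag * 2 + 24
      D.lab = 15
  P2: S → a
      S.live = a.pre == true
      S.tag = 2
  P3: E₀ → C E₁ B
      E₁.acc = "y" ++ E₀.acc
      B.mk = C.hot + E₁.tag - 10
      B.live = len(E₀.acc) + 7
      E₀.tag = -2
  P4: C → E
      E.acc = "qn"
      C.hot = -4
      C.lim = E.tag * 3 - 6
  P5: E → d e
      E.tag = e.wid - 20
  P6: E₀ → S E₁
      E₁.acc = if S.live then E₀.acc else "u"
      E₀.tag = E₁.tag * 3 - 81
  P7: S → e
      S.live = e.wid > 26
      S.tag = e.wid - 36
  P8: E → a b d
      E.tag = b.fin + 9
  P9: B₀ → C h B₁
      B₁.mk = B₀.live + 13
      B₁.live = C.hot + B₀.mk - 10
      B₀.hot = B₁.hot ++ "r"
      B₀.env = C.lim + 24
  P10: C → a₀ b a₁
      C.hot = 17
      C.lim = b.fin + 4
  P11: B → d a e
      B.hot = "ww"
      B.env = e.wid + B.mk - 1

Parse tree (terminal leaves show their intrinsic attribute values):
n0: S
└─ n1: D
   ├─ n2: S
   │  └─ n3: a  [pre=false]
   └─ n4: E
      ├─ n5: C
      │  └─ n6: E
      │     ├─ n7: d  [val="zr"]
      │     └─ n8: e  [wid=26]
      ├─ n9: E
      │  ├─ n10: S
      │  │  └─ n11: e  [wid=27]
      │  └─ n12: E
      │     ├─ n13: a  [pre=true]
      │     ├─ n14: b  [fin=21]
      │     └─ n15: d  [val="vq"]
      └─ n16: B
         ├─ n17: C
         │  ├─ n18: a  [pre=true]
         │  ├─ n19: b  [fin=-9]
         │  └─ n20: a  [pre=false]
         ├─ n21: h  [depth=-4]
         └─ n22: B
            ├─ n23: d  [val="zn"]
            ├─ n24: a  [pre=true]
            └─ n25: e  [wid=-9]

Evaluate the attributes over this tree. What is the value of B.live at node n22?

1. n1.live = true  [true]
2. n1.fin = false  [false]
3. n3.pre = false  [terminal]
4. n2.live = false  [a.pre == true]
5. n2.tag = 2  [2]
6. n4.acc = "ku"  ["ku"]
7. n6.acc = "qn"  ["qn"]
8. n7.val = "zr"  [terminal]
9. n8.wid = 26  [terminal]
10. n6.tag = 6  [e.wid - 20]
11. n5.hot = -4  [-4]
12. n5.lim = 12  [E.tag * 3 - 6]
13. n9.acc = "yku"  ["y" ++ E₀.acc]
14. n11.wid = 27  [terminal]
15. n10.live = true  [e.wid > 26]
16. n10.tag = -9  [e.wid - 36]
17. n12.acc = "yku"  [if S.live then E₀.acc else "u"]
18. n13.pre = true  [terminal]
19. n14.fin = 21  [terminal]
20. n15.val = "vq"  [terminal]
21. n12.tag = 30  [b.fin + 9]
22. n9.tag = 9  [E₁.tag * 3 - 81]
23. n16.mk = -5  [C.hot + E₁.tag - 10]
24. n16.live = 9  [len(E₀.acc) + 7]
25. n18.pre = true  [terminal]
26. n19.fin = -9  [terminal]
27. n20.pre = false  [terminal]
28. n17.hot = 17  [17]
29. n17.lim = -5  [b.fin + 4]
30. n21.depth = -4  [terminal]
31. n22.mk = 22  [B₀.live + 13]
32. n22.live = 2  [C.hot + B₀.mk - 10]
33. n23.val = "zn"  [terminal]
34. n24.pre = true  [terminal]
35. n25.wid = -9  [terminal]
36. n22.hot = "ww"  ["ww"]
37. n22.env = 12  [e.wid + B.mk - 1]
38. n16.hot = "wwr"  [B₁.hot ++ "r"]
39. n16.env = 19  [C.lim + 24]
40. n4.tag = -2  [-2]
41. n1.val = 20  [E.tag * 2 + 24]
42. n1.lab = 15  [15]
43. n0.live = true  [D.val > 19]
44. n0.tag = 25  [D.val + 5]

2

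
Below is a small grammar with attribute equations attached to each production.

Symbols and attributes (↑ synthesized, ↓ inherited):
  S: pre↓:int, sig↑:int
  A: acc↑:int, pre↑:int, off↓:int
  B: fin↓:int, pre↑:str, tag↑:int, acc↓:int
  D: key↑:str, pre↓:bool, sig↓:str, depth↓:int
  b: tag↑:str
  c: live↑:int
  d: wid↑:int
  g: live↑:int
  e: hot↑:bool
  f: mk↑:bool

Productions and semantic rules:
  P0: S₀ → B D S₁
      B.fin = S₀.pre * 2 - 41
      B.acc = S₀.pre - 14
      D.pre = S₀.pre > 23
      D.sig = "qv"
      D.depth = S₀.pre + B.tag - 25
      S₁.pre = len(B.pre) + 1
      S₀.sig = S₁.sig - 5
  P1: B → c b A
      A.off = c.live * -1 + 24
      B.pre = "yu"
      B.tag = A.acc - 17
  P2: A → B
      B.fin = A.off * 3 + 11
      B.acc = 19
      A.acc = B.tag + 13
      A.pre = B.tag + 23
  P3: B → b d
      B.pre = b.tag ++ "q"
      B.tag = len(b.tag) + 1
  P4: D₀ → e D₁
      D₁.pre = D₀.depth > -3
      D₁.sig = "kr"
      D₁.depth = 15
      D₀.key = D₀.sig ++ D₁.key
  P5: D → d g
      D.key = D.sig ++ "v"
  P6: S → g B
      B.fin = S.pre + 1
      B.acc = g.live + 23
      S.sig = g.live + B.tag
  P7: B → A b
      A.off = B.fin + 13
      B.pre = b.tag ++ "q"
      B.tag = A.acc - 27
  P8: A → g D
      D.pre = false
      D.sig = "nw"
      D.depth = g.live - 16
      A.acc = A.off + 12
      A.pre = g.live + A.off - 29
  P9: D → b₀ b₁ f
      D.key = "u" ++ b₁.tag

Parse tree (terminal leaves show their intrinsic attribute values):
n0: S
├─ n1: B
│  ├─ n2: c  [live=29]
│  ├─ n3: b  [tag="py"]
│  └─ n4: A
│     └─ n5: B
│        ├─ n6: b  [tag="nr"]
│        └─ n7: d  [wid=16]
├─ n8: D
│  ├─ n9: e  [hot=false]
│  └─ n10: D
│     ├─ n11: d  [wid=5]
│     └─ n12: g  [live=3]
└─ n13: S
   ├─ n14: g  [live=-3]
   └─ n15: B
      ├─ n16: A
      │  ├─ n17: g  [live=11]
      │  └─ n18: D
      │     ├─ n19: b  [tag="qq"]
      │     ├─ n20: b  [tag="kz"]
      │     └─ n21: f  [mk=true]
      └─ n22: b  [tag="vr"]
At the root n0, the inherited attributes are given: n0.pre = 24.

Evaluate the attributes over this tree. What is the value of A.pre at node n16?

-1

1. n0.pre = 24  [given at root]
2. n1.fin = 7  [S₀.pre * 2 - 41]
3. n1.acc = 10  [S₀.pre - 14]
4. n2.live = 29  [terminal]
5. n3.tag = "py"  [terminal]
6. n4.off = -5  [c.live * -1 + 24]
7. n5.fin = -4  [A.off * 3 + 11]
8. n5.acc = 19  [19]
9. n6.tag = "nr"  [terminal]
10. n7.wid = 16  [terminal]
11. n5.pre = "nrq"  [b.tag ++ "q"]
12. n5.tag = 3  [len(b.tag) + 1]
13. n4.acc = 16  [B.tag + 13]
14. n4.pre = 26  [B.tag + 23]
15. n1.pre = "yu"  ["yu"]
16. n1.tag = -1  [A.acc - 17]
17. n8.pre = true  [S₀.pre > 23]
18. n8.sig = "qv"  ["qv"]
19. n8.depth = -2  [S₀.pre + B.tag - 25]
20. n9.hot = false  [terminal]
21. n10.pre = true  [D₀.depth > -3]
22. n10.sig = "kr"  ["kr"]
23. n10.depth = 15  [15]
24. n11.wid = 5  [terminal]
25. n12.live = 3  [terminal]
26. n10.key = "krv"  [D.sig ++ "v"]
27. n8.key = "qvkrv"  [D₀.sig ++ D₁.key]
28. n13.pre = 3  [len(B.pre) + 1]
29. n14.live = -3  [terminal]
30. n15.fin = 4  [S.pre + 1]
31. n15.acc = 20  [g.live + 23]
32. n16.off = 17  [B.fin + 13]
33. n17.live = 11  [terminal]
34. n18.pre = false  [false]
35. n18.sig = "nw"  ["nw"]
36. n18.depth = -5  [g.live - 16]
37. n19.tag = "qq"  [terminal]
38. n20.tag = "kz"  [terminal]
39. n21.mk = true  [terminal]
40. n18.key = "ukz"  ["u" ++ b₁.tag]
41. n16.acc = 29  [A.off + 12]
42. n16.pre = -1  [g.live + A.off - 29]
43. n22.tag = "vr"  [terminal]
44. n15.pre = "vrq"  [b.tag ++ "q"]
45. n15.tag = 2  [A.acc - 27]
46. n13.sig = -1  [g.live + B.tag]
47. n0.sig = -6  [S₁.sig - 5]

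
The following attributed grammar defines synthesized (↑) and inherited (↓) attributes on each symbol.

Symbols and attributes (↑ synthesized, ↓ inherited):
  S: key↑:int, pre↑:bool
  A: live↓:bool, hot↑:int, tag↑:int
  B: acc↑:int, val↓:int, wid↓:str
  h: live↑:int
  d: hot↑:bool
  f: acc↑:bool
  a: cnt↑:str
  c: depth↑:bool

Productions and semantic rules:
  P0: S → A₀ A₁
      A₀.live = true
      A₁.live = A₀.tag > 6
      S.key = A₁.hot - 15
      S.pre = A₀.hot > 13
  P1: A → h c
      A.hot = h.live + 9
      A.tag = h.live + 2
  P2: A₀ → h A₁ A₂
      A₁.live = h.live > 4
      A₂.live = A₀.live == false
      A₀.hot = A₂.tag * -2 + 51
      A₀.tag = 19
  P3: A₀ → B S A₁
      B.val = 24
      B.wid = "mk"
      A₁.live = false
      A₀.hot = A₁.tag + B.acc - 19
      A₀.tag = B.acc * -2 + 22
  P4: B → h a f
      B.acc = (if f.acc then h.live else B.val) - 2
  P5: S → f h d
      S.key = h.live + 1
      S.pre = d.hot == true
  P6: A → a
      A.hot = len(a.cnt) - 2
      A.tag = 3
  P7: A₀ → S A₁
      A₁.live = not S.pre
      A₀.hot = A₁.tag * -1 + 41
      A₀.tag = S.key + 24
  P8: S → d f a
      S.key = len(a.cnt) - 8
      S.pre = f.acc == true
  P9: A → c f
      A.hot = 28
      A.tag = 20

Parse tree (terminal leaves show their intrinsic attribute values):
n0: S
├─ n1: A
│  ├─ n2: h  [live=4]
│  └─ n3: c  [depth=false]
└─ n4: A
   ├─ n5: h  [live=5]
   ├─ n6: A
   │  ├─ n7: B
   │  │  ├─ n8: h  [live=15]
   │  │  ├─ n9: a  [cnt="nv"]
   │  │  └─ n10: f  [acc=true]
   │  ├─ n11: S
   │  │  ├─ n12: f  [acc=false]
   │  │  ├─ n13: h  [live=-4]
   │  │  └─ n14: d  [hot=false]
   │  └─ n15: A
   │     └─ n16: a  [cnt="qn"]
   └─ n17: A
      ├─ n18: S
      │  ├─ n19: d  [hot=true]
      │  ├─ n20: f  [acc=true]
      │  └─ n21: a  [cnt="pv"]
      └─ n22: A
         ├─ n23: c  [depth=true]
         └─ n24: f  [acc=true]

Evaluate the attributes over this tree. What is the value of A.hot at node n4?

15

1. n1.live = true  [true]
2. n2.live = 4  [terminal]
3. n3.depth = false  [terminal]
4. n1.hot = 13  [h.live + 9]
5. n1.tag = 6  [h.live + 2]
6. n4.live = false  [A₀.tag > 6]
7. n5.live = 5  [terminal]
8. n6.live = true  [h.live > 4]
9. n7.val = 24  [24]
10. n7.wid = "mk"  ["mk"]
11. n8.live = 15  [terminal]
12. n9.cnt = "nv"  [terminal]
13. n10.acc = true  [terminal]
14. n7.acc = 13  [(if f.acc then h.live else B.val) - 2]
15. n12.acc = false  [terminal]
16. n13.live = -4  [terminal]
17. n14.hot = false  [terminal]
18. n11.key = -3  [h.live + 1]
19. n11.pre = false  [d.hot == true]
20. n15.live = false  [false]
21. n16.cnt = "qn"  [terminal]
22. n15.hot = 0  [len(a.cnt) - 2]
23. n15.tag = 3  [3]
24. n6.hot = -3  [A₁.tag + B.acc - 19]
25. n6.tag = -4  [B.acc * -2 + 22]
26. n17.live = true  [A₀.live == false]
27. n19.hot = true  [terminal]
28. n20.acc = true  [terminal]
29. n21.cnt = "pv"  [terminal]
30. n18.key = -6  [len(a.cnt) - 8]
31. n18.pre = true  [f.acc == true]
32. n22.live = false  [not S.pre]
33. n23.depth = true  [terminal]
34. n24.acc = true  [terminal]
35. n22.hot = 28  [28]
36. n22.tag = 20  [20]
37. n17.hot = 21  [A₁.tag * -1 + 41]
38. n17.tag = 18  [S.key + 24]
39. n4.hot = 15  [A₂.tag * -2 + 51]
40. n4.tag = 19  [19]
41. n0.key = 0  [A₁.hot - 15]
42. n0.pre = false  [A₀.hot > 13]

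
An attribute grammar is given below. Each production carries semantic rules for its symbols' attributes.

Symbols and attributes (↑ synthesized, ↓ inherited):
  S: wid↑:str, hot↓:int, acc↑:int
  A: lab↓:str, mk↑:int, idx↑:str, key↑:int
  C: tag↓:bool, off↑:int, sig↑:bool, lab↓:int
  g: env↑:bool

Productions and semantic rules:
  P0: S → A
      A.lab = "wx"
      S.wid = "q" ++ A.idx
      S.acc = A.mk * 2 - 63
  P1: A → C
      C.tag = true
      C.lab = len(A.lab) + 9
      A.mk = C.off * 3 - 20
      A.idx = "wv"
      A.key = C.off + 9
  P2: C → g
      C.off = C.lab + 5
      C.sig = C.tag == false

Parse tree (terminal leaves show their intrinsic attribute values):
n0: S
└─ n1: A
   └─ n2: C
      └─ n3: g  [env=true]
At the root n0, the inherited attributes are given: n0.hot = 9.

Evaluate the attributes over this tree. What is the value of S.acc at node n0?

1. n0.hot = 9  [given at root]
2. n1.lab = "wx"  ["wx"]
3. n2.tag = true  [true]
4. n2.lab = 11  [len(A.lab) + 9]
5. n3.env = true  [terminal]
6. n2.off = 16  [C.lab + 5]
7. n2.sig = false  [C.tag == false]
8. n1.mk = 28  [C.off * 3 - 20]
9. n1.idx = "wv"  ["wv"]
10. n1.key = 25  [C.off + 9]
11. n0.wid = "qwv"  ["q" ++ A.idx]
12. n0.acc = -7  [A.mk * 2 - 63]

-7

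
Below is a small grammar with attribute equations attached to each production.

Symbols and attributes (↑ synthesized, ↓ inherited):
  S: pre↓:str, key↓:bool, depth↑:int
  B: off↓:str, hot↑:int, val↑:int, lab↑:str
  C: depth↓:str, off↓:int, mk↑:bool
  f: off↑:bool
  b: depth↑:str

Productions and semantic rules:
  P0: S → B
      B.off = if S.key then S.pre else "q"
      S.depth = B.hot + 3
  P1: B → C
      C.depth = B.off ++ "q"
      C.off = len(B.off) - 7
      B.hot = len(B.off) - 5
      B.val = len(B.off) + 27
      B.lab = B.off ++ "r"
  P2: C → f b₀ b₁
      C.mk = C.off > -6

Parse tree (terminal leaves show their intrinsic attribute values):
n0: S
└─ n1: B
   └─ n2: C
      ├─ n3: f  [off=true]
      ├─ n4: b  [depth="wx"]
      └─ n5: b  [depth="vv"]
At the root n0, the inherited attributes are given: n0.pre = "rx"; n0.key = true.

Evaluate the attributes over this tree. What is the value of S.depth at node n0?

1. n0.pre = "rx"  [given at root]
2. n0.key = true  [given at root]
3. n1.off = "rx"  [if S.key then S.pre else "q"]
4. n2.depth = "rxq"  [B.off ++ "q"]
5. n2.off = -5  [len(B.off) - 7]
6. n3.off = true  [terminal]
7. n4.depth = "wx"  [terminal]
8. n5.depth = "vv"  [terminal]
9. n2.mk = true  [C.off > -6]
10. n1.hot = -3  [len(B.off) - 5]
11. n1.val = 29  [len(B.off) + 27]
12. n1.lab = "rxr"  [B.off ++ "r"]
13. n0.depth = 0  [B.hot + 3]

0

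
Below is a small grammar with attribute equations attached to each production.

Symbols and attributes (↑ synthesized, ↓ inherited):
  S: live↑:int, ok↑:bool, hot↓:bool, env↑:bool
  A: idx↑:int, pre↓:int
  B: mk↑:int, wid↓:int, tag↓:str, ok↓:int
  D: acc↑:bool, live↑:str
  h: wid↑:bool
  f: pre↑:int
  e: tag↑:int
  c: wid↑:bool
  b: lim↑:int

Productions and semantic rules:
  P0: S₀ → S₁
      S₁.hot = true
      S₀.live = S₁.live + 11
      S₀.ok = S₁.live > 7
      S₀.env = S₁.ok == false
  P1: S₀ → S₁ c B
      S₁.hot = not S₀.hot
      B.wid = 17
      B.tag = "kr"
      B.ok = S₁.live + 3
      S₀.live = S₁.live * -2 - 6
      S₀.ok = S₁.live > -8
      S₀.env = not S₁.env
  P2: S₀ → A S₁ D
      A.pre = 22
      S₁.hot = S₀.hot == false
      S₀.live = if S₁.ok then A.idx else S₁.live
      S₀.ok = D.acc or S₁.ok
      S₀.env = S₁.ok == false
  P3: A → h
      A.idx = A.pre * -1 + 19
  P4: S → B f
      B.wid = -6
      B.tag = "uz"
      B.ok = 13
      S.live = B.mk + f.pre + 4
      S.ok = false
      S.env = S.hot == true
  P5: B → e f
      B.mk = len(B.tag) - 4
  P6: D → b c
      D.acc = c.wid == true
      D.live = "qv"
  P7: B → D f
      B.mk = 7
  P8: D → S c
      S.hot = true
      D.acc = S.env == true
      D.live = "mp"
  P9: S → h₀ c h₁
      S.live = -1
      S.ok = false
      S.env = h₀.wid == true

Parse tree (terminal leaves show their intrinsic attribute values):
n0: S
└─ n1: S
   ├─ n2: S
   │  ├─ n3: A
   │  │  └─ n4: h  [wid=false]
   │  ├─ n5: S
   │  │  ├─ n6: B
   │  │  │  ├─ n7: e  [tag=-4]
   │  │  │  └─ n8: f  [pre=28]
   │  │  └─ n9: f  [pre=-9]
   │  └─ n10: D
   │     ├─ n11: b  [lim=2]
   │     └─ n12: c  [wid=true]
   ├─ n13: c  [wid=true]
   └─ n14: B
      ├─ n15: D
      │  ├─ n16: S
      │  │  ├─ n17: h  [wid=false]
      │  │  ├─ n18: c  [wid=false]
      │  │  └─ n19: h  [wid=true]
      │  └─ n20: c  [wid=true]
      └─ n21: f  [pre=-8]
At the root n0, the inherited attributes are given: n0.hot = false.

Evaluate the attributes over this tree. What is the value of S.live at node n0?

19

1. n0.hot = false  [given at root]
2. n1.hot = true  [true]
3. n2.hot = false  [not S₀.hot]
4. n3.pre = 22  [22]
5. n4.wid = false  [terminal]
6. n3.idx = -3  [A.pre * -1 + 19]
7. n5.hot = true  [S₀.hot == false]
8. n6.wid = -6  [-6]
9. n6.tag = "uz"  ["uz"]
10. n6.ok = 13  [13]
11. n7.tag = -4  [terminal]
12. n8.pre = 28  [terminal]
13. n6.mk = -2  [len(B.tag) - 4]
14. n9.pre = -9  [terminal]
15. n5.live = -7  [B.mk + f.pre + 4]
16. n5.ok = false  [false]
17. n5.env = true  [S.hot == true]
18. n11.lim = 2  [terminal]
19. n12.wid = true  [terminal]
20. n10.acc = true  [c.wid == true]
21. n10.live = "qv"  ["qv"]
22. n2.live = -7  [if S₁.ok then A.idx else S₁.live]
23. n2.ok = true  [D.acc or S₁.ok]
24. n2.env = true  [S₁.ok == false]
25. n13.wid = true  [terminal]
26. n14.wid = 17  [17]
27. n14.tag = "kr"  ["kr"]
28. n14.ok = -4  [S₁.live + 3]
29. n16.hot = true  [true]
30. n17.wid = false  [terminal]
31. n18.wid = false  [terminal]
32. n19.wid = true  [terminal]
33. n16.live = -1  [-1]
34. n16.ok = false  [false]
35. n16.env = false  [h₀.wid == true]
36. n20.wid = true  [terminal]
37. n15.acc = false  [S.env == true]
38. n15.live = "mp"  ["mp"]
39. n21.pre = -8  [terminal]
40. n14.mk = 7  [7]
41. n1.live = 8  [S₁.live * -2 - 6]
42. n1.ok = true  [S₁.live > -8]
43. n1.env = false  [not S₁.env]
44. n0.live = 19  [S₁.live + 11]
45. n0.ok = true  [S₁.live > 7]
46. n0.env = false  [S₁.ok == false]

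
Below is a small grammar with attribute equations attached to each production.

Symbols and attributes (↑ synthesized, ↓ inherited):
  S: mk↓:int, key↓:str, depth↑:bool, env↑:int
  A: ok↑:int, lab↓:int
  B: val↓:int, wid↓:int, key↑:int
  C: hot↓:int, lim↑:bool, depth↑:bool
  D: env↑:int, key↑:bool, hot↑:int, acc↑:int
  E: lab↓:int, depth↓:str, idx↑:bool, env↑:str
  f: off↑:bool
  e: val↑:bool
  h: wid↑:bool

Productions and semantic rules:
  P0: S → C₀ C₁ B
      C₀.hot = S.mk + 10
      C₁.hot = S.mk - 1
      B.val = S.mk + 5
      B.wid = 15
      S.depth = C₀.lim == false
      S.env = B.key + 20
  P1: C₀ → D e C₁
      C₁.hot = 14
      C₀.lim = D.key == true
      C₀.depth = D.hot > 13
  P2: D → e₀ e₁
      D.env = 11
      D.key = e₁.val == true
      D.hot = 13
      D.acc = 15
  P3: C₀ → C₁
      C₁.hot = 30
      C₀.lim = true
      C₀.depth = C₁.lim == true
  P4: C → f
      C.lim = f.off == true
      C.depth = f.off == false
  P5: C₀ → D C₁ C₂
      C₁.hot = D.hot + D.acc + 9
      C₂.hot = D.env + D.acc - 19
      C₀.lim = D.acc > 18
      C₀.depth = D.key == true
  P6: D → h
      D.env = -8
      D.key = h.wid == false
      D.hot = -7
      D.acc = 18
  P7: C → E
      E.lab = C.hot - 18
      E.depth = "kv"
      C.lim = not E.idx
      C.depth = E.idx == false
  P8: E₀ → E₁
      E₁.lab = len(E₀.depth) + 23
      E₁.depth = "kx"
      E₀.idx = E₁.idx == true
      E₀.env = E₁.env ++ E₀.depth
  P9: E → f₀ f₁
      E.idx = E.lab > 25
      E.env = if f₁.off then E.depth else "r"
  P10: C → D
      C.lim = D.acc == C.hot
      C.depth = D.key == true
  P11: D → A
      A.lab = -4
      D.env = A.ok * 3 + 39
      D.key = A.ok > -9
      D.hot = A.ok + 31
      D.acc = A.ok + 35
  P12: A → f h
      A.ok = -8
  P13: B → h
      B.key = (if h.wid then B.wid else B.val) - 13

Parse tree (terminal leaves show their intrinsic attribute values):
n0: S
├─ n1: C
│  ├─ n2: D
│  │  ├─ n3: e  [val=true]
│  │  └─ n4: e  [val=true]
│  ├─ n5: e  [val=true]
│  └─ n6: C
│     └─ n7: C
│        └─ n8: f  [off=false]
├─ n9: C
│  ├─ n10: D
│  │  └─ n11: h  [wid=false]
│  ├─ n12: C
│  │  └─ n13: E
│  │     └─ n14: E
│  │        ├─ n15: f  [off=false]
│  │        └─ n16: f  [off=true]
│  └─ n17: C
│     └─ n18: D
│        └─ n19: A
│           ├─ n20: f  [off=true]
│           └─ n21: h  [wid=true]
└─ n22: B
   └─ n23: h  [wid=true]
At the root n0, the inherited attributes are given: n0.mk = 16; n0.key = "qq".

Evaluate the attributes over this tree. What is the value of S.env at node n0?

1. n0.mk = 16  [given at root]
2. n0.key = "qq"  [given at root]
3. n1.hot = 26  [S.mk + 10]
4. n3.val = true  [terminal]
5. n4.val = true  [terminal]
6. n2.env = 11  [11]
7. n2.key = true  [e₁.val == true]
8. n2.hot = 13  [13]
9. n2.acc = 15  [15]
10. n5.val = true  [terminal]
11. n6.hot = 14  [14]
12. n7.hot = 30  [30]
13. n8.off = false  [terminal]
14. n7.lim = false  [f.off == true]
15. n7.depth = true  [f.off == false]
16. n6.lim = true  [true]
17. n6.depth = false  [C₁.lim == true]
18. n1.lim = true  [D.key == true]
19. n1.depth = false  [D.hot > 13]
20. n9.hot = 15  [S.mk - 1]
21. n11.wid = false  [terminal]
22. n10.env = -8  [-8]
23. n10.key = true  [h.wid == false]
24. n10.hot = -7  [-7]
25. n10.acc = 18  [18]
26. n12.hot = 20  [D.hot + D.acc + 9]
27. n13.lab = 2  [C.hot - 18]
28. n13.depth = "kv"  ["kv"]
29. n14.lab = 25  [len(E₀.depth) + 23]
30. n14.depth = "kx"  ["kx"]
31. n15.off = false  [terminal]
32. n16.off = true  [terminal]
33. n14.idx = false  [E.lab > 25]
34. n14.env = "kx"  [if f₁.off then E.depth else "r"]
35. n13.idx = false  [E₁.idx == true]
36. n13.env = "kxkv"  [E₁.env ++ E₀.depth]
37. n12.lim = true  [not E.idx]
38. n12.depth = true  [E.idx == false]
39. n17.hot = -9  [D.env + D.acc - 19]
40. n19.lab = -4  [-4]
41. n20.off = true  [terminal]
42. n21.wid = true  [terminal]
43. n19.ok = -8  [-8]
44. n18.env = 15  [A.ok * 3 + 39]
45. n18.key = true  [A.ok > -9]
46. n18.hot = 23  [A.ok + 31]
47. n18.acc = 27  [A.ok + 35]
48. n17.lim = false  [D.acc == C.hot]
49. n17.depth = true  [D.key == true]
50. n9.lim = false  [D.acc > 18]
51. n9.depth = true  [D.key == true]
52. n22.val = 21  [S.mk + 5]
53. n22.wid = 15  [15]
54. n23.wid = true  [terminal]
55. n22.key = 2  [(if h.wid then B.wid else B.val) - 13]
56. n0.depth = false  [C₀.lim == false]
57. n0.env = 22  [B.key + 20]

22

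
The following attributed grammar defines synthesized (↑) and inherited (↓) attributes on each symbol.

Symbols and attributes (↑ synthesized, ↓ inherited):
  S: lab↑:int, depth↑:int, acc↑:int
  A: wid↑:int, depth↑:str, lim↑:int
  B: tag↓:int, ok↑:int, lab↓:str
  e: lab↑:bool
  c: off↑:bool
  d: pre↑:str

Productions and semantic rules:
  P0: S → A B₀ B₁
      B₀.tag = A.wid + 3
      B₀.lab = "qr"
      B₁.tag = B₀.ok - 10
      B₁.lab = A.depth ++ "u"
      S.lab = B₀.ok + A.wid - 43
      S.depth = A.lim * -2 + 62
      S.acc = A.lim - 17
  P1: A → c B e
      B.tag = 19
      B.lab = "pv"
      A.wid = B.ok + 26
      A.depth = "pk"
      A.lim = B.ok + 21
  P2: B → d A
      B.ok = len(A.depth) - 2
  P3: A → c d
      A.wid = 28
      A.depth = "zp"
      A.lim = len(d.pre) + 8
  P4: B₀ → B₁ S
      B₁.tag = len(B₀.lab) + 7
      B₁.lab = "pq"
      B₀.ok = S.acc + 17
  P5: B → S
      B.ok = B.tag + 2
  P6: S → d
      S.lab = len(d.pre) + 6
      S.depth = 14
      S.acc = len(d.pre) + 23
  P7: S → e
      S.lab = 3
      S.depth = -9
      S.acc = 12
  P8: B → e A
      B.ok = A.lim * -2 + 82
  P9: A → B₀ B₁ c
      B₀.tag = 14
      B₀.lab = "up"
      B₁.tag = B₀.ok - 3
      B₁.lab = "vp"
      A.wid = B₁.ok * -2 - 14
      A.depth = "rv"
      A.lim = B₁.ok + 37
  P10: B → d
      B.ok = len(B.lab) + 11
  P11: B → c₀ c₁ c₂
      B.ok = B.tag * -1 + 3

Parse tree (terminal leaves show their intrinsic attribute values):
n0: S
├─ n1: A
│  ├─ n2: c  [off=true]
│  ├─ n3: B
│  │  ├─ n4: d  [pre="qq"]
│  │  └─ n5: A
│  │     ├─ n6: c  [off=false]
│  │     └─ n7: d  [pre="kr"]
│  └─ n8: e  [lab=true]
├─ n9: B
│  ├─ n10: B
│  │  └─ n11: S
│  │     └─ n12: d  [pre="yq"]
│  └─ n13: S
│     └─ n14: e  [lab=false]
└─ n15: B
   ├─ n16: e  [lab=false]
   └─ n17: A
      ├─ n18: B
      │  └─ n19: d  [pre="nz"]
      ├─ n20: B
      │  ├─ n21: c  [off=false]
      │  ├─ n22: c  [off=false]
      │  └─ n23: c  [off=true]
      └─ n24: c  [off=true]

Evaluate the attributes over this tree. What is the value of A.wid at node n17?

0

1. n2.off = true  [terminal]
2. n3.tag = 19  [19]
3. n3.lab = "pv"  ["pv"]
4. n4.pre = "qq"  [terminal]
5. n6.off = false  [terminal]
6. n7.pre = "kr"  [terminal]
7. n5.wid = 28  [28]
8. n5.depth = "zp"  ["zp"]
9. n5.lim = 10  [len(d.pre) + 8]
10. n3.ok = 0  [len(A.depth) - 2]
11. n8.lab = true  [terminal]
12. n1.wid = 26  [B.ok + 26]
13. n1.depth = "pk"  ["pk"]
14. n1.lim = 21  [B.ok + 21]
15. n9.tag = 29  [A.wid + 3]
16. n9.lab = "qr"  ["qr"]
17. n10.tag = 9  [len(B₀.lab) + 7]
18. n10.lab = "pq"  ["pq"]
19. n12.pre = "yq"  [terminal]
20. n11.lab = 8  [len(d.pre) + 6]
21. n11.depth = 14  [14]
22. n11.acc = 25  [len(d.pre) + 23]
23. n10.ok = 11  [B.tag + 2]
24. n14.lab = false  [terminal]
25. n13.lab = 3  [3]
26. n13.depth = -9  [-9]
27. n13.acc = 12  [12]
28. n9.ok = 29  [S.acc + 17]
29. n15.tag = 19  [B₀.ok - 10]
30. n15.lab = "pku"  [A.depth ++ "u"]
31. n16.lab = false  [terminal]
32. n18.tag = 14  [14]
33. n18.lab = "up"  ["up"]
34. n19.pre = "nz"  [terminal]
35. n18.ok = 13  [len(B.lab) + 11]
36. n20.tag = 10  [B₀.ok - 3]
37. n20.lab = "vp"  ["vp"]
38. n21.off = false  [terminal]
39. n22.off = false  [terminal]
40. n23.off = true  [terminal]
41. n20.ok = -7  [B.tag * -1 + 3]
42. n24.off = true  [terminal]
43. n17.wid = 0  [B₁.ok * -2 - 14]
44. n17.depth = "rv"  ["rv"]
45. n17.lim = 30  [B₁.ok + 37]
46. n15.ok = 22  [A.lim * -2 + 82]
47. n0.lab = 12  [B₀.ok + A.wid - 43]
48. n0.depth = 20  [A.lim * -2 + 62]
49. n0.acc = 4  [A.lim - 17]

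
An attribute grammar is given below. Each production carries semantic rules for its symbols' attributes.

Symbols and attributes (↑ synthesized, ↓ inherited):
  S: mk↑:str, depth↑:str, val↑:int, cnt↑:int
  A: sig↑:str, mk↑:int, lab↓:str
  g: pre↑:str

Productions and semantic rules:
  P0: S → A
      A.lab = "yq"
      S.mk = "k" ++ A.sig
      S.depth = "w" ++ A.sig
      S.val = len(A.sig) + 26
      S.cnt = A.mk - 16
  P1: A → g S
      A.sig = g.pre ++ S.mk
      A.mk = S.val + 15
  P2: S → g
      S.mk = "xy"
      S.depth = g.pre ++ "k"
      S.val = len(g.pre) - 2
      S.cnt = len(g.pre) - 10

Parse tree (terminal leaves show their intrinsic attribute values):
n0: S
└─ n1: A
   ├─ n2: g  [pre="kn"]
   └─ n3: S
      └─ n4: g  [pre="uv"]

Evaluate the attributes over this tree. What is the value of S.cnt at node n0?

1. n1.lab = "yq"  ["yq"]
2. n2.pre = "kn"  [terminal]
3. n4.pre = "uv"  [terminal]
4. n3.mk = "xy"  ["xy"]
5. n3.depth = "uvk"  [g.pre ++ "k"]
6. n3.val = 0  [len(g.pre) - 2]
7. n3.cnt = -8  [len(g.pre) - 10]
8. n1.sig = "knxy"  [g.pre ++ S.mk]
9. n1.mk = 15  [S.val + 15]
10. n0.mk = "kknxy"  ["k" ++ A.sig]
11. n0.depth = "wknxy"  ["w" ++ A.sig]
12. n0.val = 30  [len(A.sig) + 26]
13. n0.cnt = -1  [A.mk - 16]

-1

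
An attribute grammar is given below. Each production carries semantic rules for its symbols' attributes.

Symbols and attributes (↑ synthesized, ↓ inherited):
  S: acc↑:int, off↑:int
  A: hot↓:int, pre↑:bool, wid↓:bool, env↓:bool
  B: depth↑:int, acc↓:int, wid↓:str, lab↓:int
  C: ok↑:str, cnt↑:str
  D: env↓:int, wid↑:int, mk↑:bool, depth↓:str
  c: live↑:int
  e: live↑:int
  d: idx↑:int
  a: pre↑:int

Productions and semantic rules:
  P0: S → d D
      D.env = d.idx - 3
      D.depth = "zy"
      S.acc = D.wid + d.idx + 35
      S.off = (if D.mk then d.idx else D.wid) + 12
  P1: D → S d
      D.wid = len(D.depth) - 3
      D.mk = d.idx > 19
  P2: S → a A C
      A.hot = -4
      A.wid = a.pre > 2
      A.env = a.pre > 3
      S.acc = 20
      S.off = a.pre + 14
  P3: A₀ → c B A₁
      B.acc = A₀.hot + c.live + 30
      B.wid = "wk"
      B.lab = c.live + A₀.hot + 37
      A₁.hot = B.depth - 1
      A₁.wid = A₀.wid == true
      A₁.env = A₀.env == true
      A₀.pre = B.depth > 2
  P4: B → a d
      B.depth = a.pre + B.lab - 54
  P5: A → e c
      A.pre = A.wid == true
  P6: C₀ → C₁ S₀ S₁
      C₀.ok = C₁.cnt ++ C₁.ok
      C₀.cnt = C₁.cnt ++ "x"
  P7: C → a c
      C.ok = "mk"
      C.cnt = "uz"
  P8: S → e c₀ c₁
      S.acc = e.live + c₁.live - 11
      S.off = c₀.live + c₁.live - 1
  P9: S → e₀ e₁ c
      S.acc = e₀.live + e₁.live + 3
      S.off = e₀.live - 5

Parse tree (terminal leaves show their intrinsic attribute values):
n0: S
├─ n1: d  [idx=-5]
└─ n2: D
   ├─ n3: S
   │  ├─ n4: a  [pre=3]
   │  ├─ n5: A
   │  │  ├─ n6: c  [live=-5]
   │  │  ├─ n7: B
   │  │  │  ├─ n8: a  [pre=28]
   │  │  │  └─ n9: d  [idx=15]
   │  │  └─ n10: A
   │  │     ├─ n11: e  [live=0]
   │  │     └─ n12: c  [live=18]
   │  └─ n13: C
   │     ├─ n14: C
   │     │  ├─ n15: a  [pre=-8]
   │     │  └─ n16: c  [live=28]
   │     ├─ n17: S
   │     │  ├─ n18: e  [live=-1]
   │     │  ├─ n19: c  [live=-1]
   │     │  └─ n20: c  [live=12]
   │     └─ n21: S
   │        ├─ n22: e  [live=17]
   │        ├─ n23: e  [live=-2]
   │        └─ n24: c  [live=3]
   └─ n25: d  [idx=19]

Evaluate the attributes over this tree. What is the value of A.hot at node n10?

1. n1.idx = -5  [terminal]
2. n2.env = -8  [d.idx - 3]
3. n2.depth = "zy"  ["zy"]
4. n4.pre = 3  [terminal]
5. n5.hot = -4  [-4]
6. n5.wid = true  [a.pre > 2]
7. n5.env = false  [a.pre > 3]
8. n6.live = -5  [terminal]
9. n7.acc = 21  [A₀.hot + c.live + 30]
10. n7.wid = "wk"  ["wk"]
11. n7.lab = 28  [c.live + A₀.hot + 37]
12. n8.pre = 28  [terminal]
13. n9.idx = 15  [terminal]
14. n7.depth = 2  [a.pre + B.lab - 54]
15. n10.hot = 1  [B.depth - 1]
16. n10.wid = true  [A₀.wid == true]
17. n10.env = false  [A₀.env == true]
18. n11.live = 0  [terminal]
19. n12.live = 18  [terminal]
20. n10.pre = true  [A.wid == true]
21. n5.pre = false  [B.depth > 2]
22. n15.pre = -8  [terminal]
23. n16.live = 28  [terminal]
24. n14.ok = "mk"  ["mk"]
25. n14.cnt = "uz"  ["uz"]
26. n18.live = -1  [terminal]
27. n19.live = -1  [terminal]
28. n20.live = 12  [terminal]
29. n17.acc = 0  [e.live + c₁.live - 11]
30. n17.off = 10  [c₀.live + c₁.live - 1]
31. n22.live = 17  [terminal]
32. n23.live = -2  [terminal]
33. n24.live = 3  [terminal]
34. n21.acc = 18  [e₀.live + e₁.live + 3]
35. n21.off = 12  [e₀.live - 5]
36. n13.ok = "uzmk"  [C₁.cnt ++ C₁.ok]
37. n13.cnt = "uzx"  [C₁.cnt ++ "x"]
38. n3.acc = 20  [20]
39. n3.off = 17  [a.pre + 14]
40. n25.idx = 19  [terminal]
41. n2.wid = -1  [len(D.depth) - 3]
42. n2.mk = false  [d.idx > 19]
43. n0.acc = 29  [D.wid + d.idx + 35]
44. n0.off = 11  [(if D.mk then d.idx else D.wid) + 12]

1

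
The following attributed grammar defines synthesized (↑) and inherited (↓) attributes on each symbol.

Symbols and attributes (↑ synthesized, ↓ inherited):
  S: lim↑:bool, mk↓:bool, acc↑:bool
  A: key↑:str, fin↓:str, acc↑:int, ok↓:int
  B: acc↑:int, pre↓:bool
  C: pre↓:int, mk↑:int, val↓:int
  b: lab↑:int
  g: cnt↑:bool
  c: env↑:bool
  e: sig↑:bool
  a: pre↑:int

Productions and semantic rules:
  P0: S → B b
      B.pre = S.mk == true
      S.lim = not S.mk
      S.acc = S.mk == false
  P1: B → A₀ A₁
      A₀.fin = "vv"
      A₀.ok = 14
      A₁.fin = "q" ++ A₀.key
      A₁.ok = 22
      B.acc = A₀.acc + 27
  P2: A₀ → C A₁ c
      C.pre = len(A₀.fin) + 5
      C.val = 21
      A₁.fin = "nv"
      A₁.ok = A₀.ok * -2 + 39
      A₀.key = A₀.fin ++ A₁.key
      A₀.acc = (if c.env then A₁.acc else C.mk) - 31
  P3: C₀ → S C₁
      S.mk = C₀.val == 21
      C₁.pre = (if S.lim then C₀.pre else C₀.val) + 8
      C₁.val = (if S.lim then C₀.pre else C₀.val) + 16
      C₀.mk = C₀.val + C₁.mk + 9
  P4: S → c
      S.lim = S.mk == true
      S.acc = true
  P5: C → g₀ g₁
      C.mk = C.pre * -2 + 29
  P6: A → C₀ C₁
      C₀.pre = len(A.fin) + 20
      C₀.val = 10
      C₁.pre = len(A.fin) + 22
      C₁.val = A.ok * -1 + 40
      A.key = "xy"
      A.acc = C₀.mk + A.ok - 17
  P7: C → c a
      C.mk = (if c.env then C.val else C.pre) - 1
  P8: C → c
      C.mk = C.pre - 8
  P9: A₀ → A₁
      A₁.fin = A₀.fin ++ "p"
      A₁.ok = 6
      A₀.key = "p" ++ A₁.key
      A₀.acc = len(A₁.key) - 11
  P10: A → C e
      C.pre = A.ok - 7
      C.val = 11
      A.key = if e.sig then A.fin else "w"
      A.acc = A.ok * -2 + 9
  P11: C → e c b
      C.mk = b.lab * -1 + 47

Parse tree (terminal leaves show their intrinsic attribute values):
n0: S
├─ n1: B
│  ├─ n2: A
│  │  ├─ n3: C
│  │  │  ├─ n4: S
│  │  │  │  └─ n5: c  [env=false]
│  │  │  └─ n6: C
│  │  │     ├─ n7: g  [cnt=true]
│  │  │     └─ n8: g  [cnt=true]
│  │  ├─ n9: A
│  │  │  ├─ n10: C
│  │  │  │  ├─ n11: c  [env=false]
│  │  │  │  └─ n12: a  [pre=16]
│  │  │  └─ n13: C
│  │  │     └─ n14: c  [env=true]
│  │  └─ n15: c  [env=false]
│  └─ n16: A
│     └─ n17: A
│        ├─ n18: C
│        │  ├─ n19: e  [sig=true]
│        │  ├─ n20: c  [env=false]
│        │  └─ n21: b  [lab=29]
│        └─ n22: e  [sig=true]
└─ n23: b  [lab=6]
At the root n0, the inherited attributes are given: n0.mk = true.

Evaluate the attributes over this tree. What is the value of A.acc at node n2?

-2

1. n0.mk = true  [given at root]
2. n1.pre = true  [S.mk == true]
3. n2.fin = "vv"  ["vv"]
4. n2.ok = 14  [14]
5. n3.pre = 7  [len(A₀.fin) + 5]
6. n3.val = 21  [21]
7. n4.mk = true  [C₀.val == 21]
8. n5.env = false  [terminal]
9. n4.lim = true  [S.mk == true]
10. n4.acc = true  [true]
11. n6.pre = 15  [(if S.lim then C₀.pre else C₀.val) + 8]
12. n6.val = 23  [(if S.lim then C₀.pre else C₀.val) + 16]
13. n7.cnt = true  [terminal]
14. n8.cnt = true  [terminal]
15. n6.mk = -1  [C.pre * -2 + 29]
16. n3.mk = 29  [C₀.val + C₁.mk + 9]
17. n9.fin = "nv"  ["nv"]
18. n9.ok = 11  [A₀.ok * -2 + 39]
19. n10.pre = 22  [len(A.fin) + 20]
20. n10.val = 10  [10]
21. n11.env = false  [terminal]
22. n12.pre = 16  [terminal]
23. n10.mk = 21  [(if c.env then C.val else C.pre) - 1]
24. n13.pre = 24  [len(A.fin) + 22]
25. n13.val = 29  [A.ok * -1 + 40]
26. n14.env = true  [terminal]
27. n13.mk = 16  [C.pre - 8]
28. n9.key = "xy"  ["xy"]
29. n9.acc = 15  [C₀.mk + A.ok - 17]
30. n15.env = false  [terminal]
31. n2.key = "vvxy"  [A₀.fin ++ A₁.key]
32. n2.acc = -2  [(if c.env then A₁.acc else C.mk) - 31]
33. n16.fin = "qvvxy"  ["q" ++ A₀.key]
34. n16.ok = 22  [22]
35. n17.fin = "qvvxyp"  [A₀.fin ++ "p"]
36. n17.ok = 6  [6]
37. n18.pre = -1  [A.ok - 7]
38. n18.val = 11  [11]
39. n19.sig = true  [terminal]
40. n20.env = false  [terminal]
41. n21.lab = 29  [terminal]
42. n18.mk = 18  [b.lab * -1 + 47]
43. n22.sig = true  [terminal]
44. n17.key = "qvvxyp"  [if e.sig then A.fin else "w"]
45. n17.acc = -3  [A.ok * -2 + 9]
46. n16.key = "pqvvxyp"  ["p" ++ A₁.key]
47. n16.acc = -5  [len(A₁.key) - 11]
48. n1.acc = 25  [A₀.acc + 27]
49. n23.lab = 6  [terminal]
50. n0.lim = false  [not S.mk]
51. n0.acc = false  [S.mk == false]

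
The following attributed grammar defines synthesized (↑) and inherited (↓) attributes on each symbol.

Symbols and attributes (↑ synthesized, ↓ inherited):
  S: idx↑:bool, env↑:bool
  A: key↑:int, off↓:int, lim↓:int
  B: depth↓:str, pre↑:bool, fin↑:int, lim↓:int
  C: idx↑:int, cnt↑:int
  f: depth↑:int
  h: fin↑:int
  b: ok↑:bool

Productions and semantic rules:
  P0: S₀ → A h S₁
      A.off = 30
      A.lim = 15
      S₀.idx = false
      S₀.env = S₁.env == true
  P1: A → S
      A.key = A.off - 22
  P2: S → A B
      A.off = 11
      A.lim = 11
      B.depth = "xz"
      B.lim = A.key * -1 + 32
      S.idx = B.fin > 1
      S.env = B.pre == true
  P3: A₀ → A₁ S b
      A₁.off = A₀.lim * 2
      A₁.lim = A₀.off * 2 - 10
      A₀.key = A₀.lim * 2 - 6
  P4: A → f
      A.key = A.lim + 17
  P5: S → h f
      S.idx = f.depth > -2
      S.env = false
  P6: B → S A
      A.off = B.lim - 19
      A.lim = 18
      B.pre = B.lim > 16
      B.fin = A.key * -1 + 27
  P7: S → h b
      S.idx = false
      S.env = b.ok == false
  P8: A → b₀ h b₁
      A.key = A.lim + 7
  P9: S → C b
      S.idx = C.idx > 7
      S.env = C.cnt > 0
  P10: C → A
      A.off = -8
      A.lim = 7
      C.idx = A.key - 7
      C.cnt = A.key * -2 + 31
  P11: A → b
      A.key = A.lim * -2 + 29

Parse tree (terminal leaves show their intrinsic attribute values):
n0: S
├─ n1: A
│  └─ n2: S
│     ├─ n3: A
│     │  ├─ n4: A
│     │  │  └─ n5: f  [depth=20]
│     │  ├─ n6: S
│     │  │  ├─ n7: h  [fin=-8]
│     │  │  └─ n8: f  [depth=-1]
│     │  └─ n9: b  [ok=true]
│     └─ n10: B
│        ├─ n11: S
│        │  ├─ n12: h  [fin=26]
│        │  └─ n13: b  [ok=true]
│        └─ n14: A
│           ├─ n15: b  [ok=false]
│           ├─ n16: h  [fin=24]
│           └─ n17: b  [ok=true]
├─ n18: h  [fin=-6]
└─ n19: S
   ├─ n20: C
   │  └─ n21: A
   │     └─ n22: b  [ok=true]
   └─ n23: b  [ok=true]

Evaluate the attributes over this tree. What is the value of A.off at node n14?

1. n1.off = 30  [30]
2. n1.lim = 15  [15]
3. n3.off = 11  [11]
4. n3.lim = 11  [11]
5. n4.off = 22  [A₀.lim * 2]
6. n4.lim = 12  [A₀.off * 2 - 10]
7. n5.depth = 20  [terminal]
8. n4.key = 29  [A.lim + 17]
9. n7.fin = -8  [terminal]
10. n8.depth = -1  [terminal]
11. n6.idx = true  [f.depth > -2]
12. n6.env = false  [false]
13. n9.ok = true  [terminal]
14. n3.key = 16  [A₀.lim * 2 - 6]
15. n10.depth = "xz"  ["xz"]
16. n10.lim = 16  [A.key * -1 + 32]
17. n12.fin = 26  [terminal]
18. n13.ok = true  [terminal]
19. n11.idx = false  [false]
20. n11.env = false  [b.ok == false]
21. n14.off = -3  [B.lim - 19]
22. n14.lim = 18  [18]
23. n15.ok = false  [terminal]
24. n16.fin = 24  [terminal]
25. n17.ok = true  [terminal]
26. n14.key = 25  [A.lim + 7]
27. n10.pre = false  [B.lim > 16]
28. n10.fin = 2  [A.key * -1 + 27]
29. n2.idx = true  [B.fin > 1]
30. n2.env = false  [B.pre == true]
31. n1.key = 8  [A.off - 22]
32. n18.fin = -6  [terminal]
33. n21.off = -8  [-8]
34. n21.lim = 7  [7]
35. n22.ok = true  [terminal]
36. n21.key = 15  [A.lim * -2 + 29]
37. n20.idx = 8  [A.key - 7]
38. n20.cnt = 1  [A.key * -2 + 31]
39. n23.ok = true  [terminal]
40. n19.idx = true  [C.idx > 7]
41. n19.env = true  [C.cnt > 0]
42. n0.idx = false  [false]
43. n0.env = true  [S₁.env == true]

-3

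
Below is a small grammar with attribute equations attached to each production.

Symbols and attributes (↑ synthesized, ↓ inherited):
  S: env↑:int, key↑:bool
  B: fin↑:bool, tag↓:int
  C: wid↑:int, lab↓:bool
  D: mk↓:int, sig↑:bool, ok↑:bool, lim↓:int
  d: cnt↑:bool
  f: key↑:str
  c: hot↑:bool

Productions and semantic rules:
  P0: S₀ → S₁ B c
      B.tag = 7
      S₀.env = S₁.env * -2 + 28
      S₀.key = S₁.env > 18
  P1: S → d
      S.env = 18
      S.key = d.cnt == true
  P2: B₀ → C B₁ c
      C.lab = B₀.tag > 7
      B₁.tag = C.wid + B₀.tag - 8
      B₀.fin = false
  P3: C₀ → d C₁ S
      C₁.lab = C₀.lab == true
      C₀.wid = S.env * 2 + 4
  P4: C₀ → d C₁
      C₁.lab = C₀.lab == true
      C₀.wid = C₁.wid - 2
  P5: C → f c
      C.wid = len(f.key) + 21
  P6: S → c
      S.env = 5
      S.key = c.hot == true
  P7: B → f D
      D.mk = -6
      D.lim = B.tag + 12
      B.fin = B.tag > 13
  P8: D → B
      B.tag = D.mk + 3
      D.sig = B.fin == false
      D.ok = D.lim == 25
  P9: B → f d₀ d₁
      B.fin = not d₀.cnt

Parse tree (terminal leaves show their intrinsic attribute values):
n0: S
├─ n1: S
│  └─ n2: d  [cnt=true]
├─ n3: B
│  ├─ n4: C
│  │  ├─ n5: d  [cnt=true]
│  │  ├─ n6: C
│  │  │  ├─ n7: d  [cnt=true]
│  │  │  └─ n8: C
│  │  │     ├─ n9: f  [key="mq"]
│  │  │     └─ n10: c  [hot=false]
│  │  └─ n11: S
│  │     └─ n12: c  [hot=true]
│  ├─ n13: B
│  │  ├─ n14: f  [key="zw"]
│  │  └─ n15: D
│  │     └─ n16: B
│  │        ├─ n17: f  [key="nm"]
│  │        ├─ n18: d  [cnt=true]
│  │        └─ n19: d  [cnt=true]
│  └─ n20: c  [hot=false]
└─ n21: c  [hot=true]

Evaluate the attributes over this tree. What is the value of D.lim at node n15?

25

1. n2.cnt = true  [terminal]
2. n1.env = 18  [18]
3. n1.key = true  [d.cnt == true]
4. n3.tag = 7  [7]
5. n4.lab = false  [B₀.tag > 7]
6. n5.cnt = true  [terminal]
7. n6.lab = false  [C₀.lab == true]
8. n7.cnt = true  [terminal]
9. n8.lab = false  [C₀.lab == true]
10. n9.key = "mq"  [terminal]
11. n10.hot = false  [terminal]
12. n8.wid = 23  [len(f.key) + 21]
13. n6.wid = 21  [C₁.wid - 2]
14. n12.hot = true  [terminal]
15. n11.env = 5  [5]
16. n11.key = true  [c.hot == true]
17. n4.wid = 14  [S.env * 2 + 4]
18. n13.tag = 13  [C.wid + B₀.tag - 8]
19. n14.key = "zw"  [terminal]
20. n15.mk = -6  [-6]
21. n15.lim = 25  [B.tag + 12]
22. n16.tag = -3  [D.mk + 3]
23. n17.key = "nm"  [terminal]
24. n18.cnt = true  [terminal]
25. n19.cnt = true  [terminal]
26. n16.fin = false  [not d₀.cnt]
27. n15.sig = true  [B.fin == false]
28. n15.ok = true  [D.lim == 25]
29. n13.fin = false  [B.tag > 13]
30. n20.hot = false  [terminal]
31. n3.fin = false  [false]
32. n21.hot = true  [terminal]
33. n0.env = -8  [S₁.env * -2 + 28]
34. n0.key = false  [S₁.env > 18]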